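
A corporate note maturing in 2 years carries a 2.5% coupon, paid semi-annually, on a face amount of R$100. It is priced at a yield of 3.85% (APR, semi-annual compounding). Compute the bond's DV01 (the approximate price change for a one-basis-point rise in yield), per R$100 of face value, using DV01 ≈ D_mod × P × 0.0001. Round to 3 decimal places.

Periodic yield y = 0.01925.
  t   CF        PV=CF/(1+0.01925)^t    t·PV
  1         1.25         1.2264         1.2264
  2         1.25         1.2032         2.4065
  3         1.25         1.1805         3.5415
  4       101.25        93.8150       375.2599
  Σ                     97.4251       382.4343
P = 97.4251; D_Mac = 3.92542 half-year periods = 1.96271 yrs; D_mod = 1.92564 yrs.
DV01 ≈ 1.92564 × 97.4251 × 0.0001 = 0.018761.

R$0.019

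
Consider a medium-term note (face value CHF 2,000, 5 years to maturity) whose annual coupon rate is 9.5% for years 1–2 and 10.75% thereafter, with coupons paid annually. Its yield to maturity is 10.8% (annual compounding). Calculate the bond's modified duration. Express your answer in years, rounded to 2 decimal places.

3.77 years

Periodic yield y = 0.108. First find Macaulay duration:
  t   CF        PV=CF/(1+0.108)^t    t·PV
  1       190.00       171.4801       171.4801
  2       190.00       154.7655       309.5309
  3       215.00       158.0590       474.1769
  4       215.00       142.6525       570.6100
  5     2,215.00     1,326.4013     6,632.0063
  Σ                  1,953.3584     8,157.8044
P = 1,953.3584; Macaulay duration = 8,157.8044 / 1,953.3584 = 4.17630 years.
Modified duration = D_Mac / (1 + y) = 4.17630 / 1.108 = 3.76922 years.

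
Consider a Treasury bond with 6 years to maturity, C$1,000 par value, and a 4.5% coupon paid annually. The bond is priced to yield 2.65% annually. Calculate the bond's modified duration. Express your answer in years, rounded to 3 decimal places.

5.283 years

Periodic yield y = 0.0265. First find Macaulay duration:
  t   CF        PV=CF/(1+0.0265)^t    t·PV
  1        45.00        43.8383        43.8383
  2        45.00        42.7066        85.4131
  3        45.00        41.6041       124.8122
  4        45.00        40.5300       162.1200
  5        45.00        39.4837       197.4185
  6     1,045.00       893.2285     5,359.3710
  Σ                  1,101.3911     5,972.9730
P = 1,101.3911; Macaulay duration = 5,972.9730 / 1,101.3911 = 5.42312 years.
Modified duration = D_Mac / (1 + y) = 5.42312 / 1.0265 = 5.28311 years.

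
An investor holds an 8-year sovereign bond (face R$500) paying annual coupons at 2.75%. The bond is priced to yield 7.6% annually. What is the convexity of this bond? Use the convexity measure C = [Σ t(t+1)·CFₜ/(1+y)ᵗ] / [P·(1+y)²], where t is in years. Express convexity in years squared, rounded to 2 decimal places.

With y = 0.076:
  t   CF        PV=CF/(1+0.076)^t    t·PV        t(t+1)·PV
  1        13.75        12.7788        12.7788          25.5576
  2        13.75        11.8762        23.7524          71.2573
  3        13.75        11.0374        33.1121         132.4485
  4        13.75        10.2578        41.0311         205.1557
  5        13.75         9.5333        47.6663         285.9977
  6        13.75         8.8599        53.1594         372.1160
  7        13.75         8.2341        57.6388         461.1103
  8       513.75       285.9260     2,287.4081      20,586.6727
  Σ                    358.5035     2,556.5471      22,140.3160
P = 358.5035.
Convexity = Σ t(t+1)·PV / [P·(1+y)²] = 22,140.3160 / (358.5035 × 1.157776) = 53.34158.

53.34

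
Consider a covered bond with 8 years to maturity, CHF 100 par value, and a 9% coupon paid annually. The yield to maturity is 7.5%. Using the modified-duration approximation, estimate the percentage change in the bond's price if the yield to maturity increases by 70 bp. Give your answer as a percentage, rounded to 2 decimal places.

Periodic yield y = 0.075. Modified duration first:
  t   CF        PV=CF/(1+0.075)^t    t·PV
  1         9.00         8.3721         8.3721
  2         9.00         7.7880        15.5760
  3         9.00         7.2446        21.7339
  4         9.00         6.7392        26.9568
  5         9.00         6.2690        31.3451
  6         9.00         5.8317        34.9899
  7         9.00         5.4248        37.9736
  8       109.00        61.1165       488.9323
  Σ                    108.7860       665.8798
P = 108.7860; D_Mac = 6.12101 yrs; D_mod = 6.12101/(1+0.075) = 5.69396 yrs.
ΔP/P ≈ -D_mod · Δy = -5.69396 × (+0.007) = -0.039858 = -3.9858%.

-3.99%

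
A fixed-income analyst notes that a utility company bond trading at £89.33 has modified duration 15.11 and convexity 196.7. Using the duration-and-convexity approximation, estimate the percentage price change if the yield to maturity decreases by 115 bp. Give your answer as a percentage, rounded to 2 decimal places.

+18.68%

Duration effect: -D_mod·Δy = -15.11 × (-0.0115) = +0.173765
Convexity effect: ½·C·(Δy)² = 0.5 × 196.7 × (-0.0115)² = +0.0130067875
ΔP/P ≈ +0.173765 + 0.0130067875 = +0.1867717875
= +18.67717875%.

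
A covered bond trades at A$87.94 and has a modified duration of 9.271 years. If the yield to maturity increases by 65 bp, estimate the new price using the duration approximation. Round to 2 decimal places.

A$82.64

Duration approximation: ΔP/P ≈ -D_mod · Δy = -9.271 × (+0.0065) = -0.0602615.
New price ≈ 87.94 × (1 - 0.0602615) = 82.64060369.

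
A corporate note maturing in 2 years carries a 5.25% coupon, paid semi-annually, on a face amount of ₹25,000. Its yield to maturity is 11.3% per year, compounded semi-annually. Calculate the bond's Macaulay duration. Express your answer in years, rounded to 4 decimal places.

Periodic yield y = 0.0565. Discount each cash flow and weight by its period:
  t   CF        PV=CF/(1+0.0565)^t    t·PV
  1       656.25       621.1548       621.1548
  2       656.25       587.9364     1,175.8727
  3       656.25       556.4944     1,669.4833
  4    25,656.25    20,592.7892    82,371.1567
  Σ                 22,358.3747    85,837.6674
Price P = Σ PV = 22,358.3747.
Macaulay duration = Σ(t·PV) / P = 85,837.6674 / 22,358.3747 = 3.83917 half-year periods.
In years: 3.83917 / 2 = 1.91959 years.

1.9196 years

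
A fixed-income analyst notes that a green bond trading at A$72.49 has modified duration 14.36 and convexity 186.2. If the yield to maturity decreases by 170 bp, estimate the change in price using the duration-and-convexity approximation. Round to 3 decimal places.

Duration effect: -D_mod·Δy = -14.36 × (-0.017) = +0.244120
Convexity effect: ½·C·(Δy)² = 0.5 × 186.2 × (-0.017)² = +0.0269059
ΔP/P ≈ +0.244120 + 0.0269059 = +0.2710259
ΔP ≈ 72.49 × (+0.2710259) = +19.646667491.

+A$19.647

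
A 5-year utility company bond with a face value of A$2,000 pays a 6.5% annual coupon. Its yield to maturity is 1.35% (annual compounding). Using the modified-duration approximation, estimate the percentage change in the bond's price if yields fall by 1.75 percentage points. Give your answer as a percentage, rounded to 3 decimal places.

+7.757%

Periodic yield y = 0.0135. Modified duration first:
  t   CF        PV=CF/(1+0.0135)^t    t·PV
  1       130.00       128.2684       128.2684
  2       130.00       126.5598       253.1196
  3       130.00       124.8740       374.6221
  4       130.00       123.2107       492.8427
  5     2,130.00     1,991.8693     9,959.3465
  Σ                  2,494.7822    11,208.1993
P = 2,494.7822; D_Mac = 4.49266 yrs; D_mod = 4.49266/(1+0.0135) = 4.43281 yrs.
ΔP/P ≈ -D_mod · Δy = -4.43281 × (-0.0175) = +0.077574 = +7.7574%.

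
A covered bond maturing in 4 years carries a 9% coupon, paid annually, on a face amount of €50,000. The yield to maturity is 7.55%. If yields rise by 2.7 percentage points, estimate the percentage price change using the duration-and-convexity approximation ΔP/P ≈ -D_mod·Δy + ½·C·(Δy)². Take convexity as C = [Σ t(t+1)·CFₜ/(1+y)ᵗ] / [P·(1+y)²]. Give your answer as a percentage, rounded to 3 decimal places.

-8.360%

With y = 0.0755:
  t   CF        PV=CF/(1+0.0755)^t    t·PV        t(t+1)·PV
  1     4,500.00     4,184.1004     4,184.1004       8,368.2008
  2     4,500.00     3,890.3770     7,780.7539      23,342.2617
  3     4,500.00     3,617.2729    10,851.8186      43,407.2743
  4    54,500.00    40,733.7922   162,935.1687     814,675.8437
  Σ                 52,425.5424   185,751.8416     889,793.5806
P = 52,425.5424; D_Mac = 3.54316 yrs; D_mod = 3.29443 yrs; C = 14.67322.
Duration effect: -3.29443 × (+0.027) = -0.088950
Convexity effect: 0.5 × 14.67322 × (0.027)² = +0.0053484
ΔP/P ≈ -0.088950 + 0.0053484 = -0.083601 = -8.3601%.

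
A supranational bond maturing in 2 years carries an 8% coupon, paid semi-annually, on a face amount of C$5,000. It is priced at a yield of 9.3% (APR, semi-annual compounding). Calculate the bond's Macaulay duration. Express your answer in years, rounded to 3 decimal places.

Periodic yield y = 0.0465. Discount each cash flow and weight by its period:
  t   CF        PV=CF/(1+0.0465)^t    t·PV
  1       200.00       191.1132       191.1132
  2       200.00       182.6213       365.2427
  3       200.00       174.5068       523.5203
  4     5,200.00     4,335.5721    17,342.2884
  Σ                  4,883.8135    18,422.1647
Price P = Σ PV = 4,883.8135.
Macaulay duration = Σ(t·PV) / P = 18,422.1647 / 4,883.8135 = 3.77209 half-year periods.
In years: 3.77209 / 2 = 1.88604 years.

1.886 years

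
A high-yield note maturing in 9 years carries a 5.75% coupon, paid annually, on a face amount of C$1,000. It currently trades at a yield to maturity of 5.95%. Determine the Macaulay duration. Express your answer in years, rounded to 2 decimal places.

Periodic yield y = 0.0595. Discount each cash flow and weight by its year:
  t   CF        PV=CF/(1+0.0595)^t    t·PV
  1        57.50        54.2709        54.2709
  2        57.50        51.2231       102.4462
  3        57.50        48.3465       145.0395
  4        57.50        45.6314       182.5257
  5        57.50        43.0688       215.3441
  6        57.50        40.6501       243.9009
  7        57.50        38.3673       268.5710
  8        57.50        36.2126       289.7011
  9     1,057.50       628.5962     5,657.3655
  Σ                    986.3670     7,159.1649
Price P = Σ PV = 986.3670.
Macaulay duration = Σ(t·PV) / P = 7,159.1649 / 986.3670 = 7.25811 years.

7.26 years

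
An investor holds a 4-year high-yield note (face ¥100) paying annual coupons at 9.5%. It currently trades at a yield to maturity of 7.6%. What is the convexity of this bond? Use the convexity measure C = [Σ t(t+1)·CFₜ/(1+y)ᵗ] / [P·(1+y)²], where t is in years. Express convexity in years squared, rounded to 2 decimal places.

With y = 0.076:
  t   CF        PV=CF/(1+0.076)^t    t·PV        t(t+1)·PV
  1         9.50         8.8290         8.8290          17.6580
  2         9.50         8.2054        16.4108          49.2323
  3         9.50         7.6258        22.8775          91.5099
  4       109.50        81.6893       326.7571       1,633.7855
  Σ                    106.3495       374.8743       1,792.1857
P = 106.3495.
Convexity = Σ t(t+1)·PV / [P·(1+y)²] = 1,792.1857 / (106.3495 × 1.157776) = 14.55536.

14.56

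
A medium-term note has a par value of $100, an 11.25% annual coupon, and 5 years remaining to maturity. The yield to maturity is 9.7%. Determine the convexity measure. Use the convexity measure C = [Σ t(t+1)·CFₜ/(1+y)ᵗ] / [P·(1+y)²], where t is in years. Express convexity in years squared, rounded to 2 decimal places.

With y = 0.097:
  t   CF        PV=CF/(1+0.097)^t    t·PV        t(t+1)·PV
  1        11.25        10.2552        10.2552          20.5105
  2        11.25         9.3484        18.6969          56.0907
  3        11.25         8.5218        25.5655         102.2619
  4        11.25         7.7683        31.0732         155.3660
  5       111.25        70.0272       350.1361       2,100.8166
  Σ                    105.9210       435.7269       2,435.0456
P = 105.9210.
Convexity = Σ t(t+1)·PV / [P·(1+y)²] = 2,435.0456 / (105.9210 × 1.203409) = 19.10344.

19.10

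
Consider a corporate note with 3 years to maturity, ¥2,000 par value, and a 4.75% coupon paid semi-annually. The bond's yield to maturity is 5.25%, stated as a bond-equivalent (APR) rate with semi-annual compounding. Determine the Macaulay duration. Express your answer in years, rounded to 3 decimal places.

2.830 years

Periodic yield y = 0.02625. Discount each cash flow and weight by its period:
  t   CF        PV=CF/(1+0.02625)^t    t·PV
  1        47.50        46.2850        46.2850
  2        47.50        45.1011        90.2022
  3        47.50        43.9475       131.8425
  4        47.50        42.8234       171.2935
  5        47.50        41.7280       208.6401
  6     2,047.50     1,752.6891    10,516.1347
  Σ                  1,972.5741    11,164.3980
Price P = Σ PV = 1,972.5741.
Macaulay duration = Σ(t·PV) / P = 11,164.3980 / 1,972.5741 = 5.65981 half-year periods.
In years: 5.65981 / 2 = 2.82991 years.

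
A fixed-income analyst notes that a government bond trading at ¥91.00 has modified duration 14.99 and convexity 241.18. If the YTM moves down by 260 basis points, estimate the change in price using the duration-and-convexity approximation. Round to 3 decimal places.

+¥42.885

Duration effect: -D_mod·Δy = -14.99 × (-0.026) = +0.389740
Convexity effect: ½·C·(Δy)² = 0.5 × 241.18 × (-0.026)² = +0.08151884
ΔP/P ≈ +0.389740 + 0.08151884 = +0.47125884
ΔP ≈ 91.00 × (+0.47125884) = +42.88455444.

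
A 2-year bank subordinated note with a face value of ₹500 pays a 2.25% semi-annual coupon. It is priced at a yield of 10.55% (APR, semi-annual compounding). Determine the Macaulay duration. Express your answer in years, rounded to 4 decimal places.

1.9637 years

Periodic yield y = 0.05275. Discount each cash flow and weight by its period:
  t   CF        PV=CF/(1+0.05275)^t    t·PV
  1        5.625         5.3431         5.3431
  2        5.625         5.0754        10.1508
  3        5.625         4.8211        14.4633
  4      505.625       411.6494     1,646.5978
  Σ                    426.8891     1,676.5551
Price P = Σ PV = 426.8891.
Macaulay duration = Σ(t·PV) / P = 1,676.5551 / 426.8891 = 3.92738 half-year periods.
In years: 3.92738 / 2 = 1.96369 years.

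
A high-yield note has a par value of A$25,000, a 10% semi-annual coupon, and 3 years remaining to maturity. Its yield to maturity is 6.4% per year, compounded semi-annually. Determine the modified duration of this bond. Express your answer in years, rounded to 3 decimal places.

2.599 years

Periodic yield y = 0.032. First find Macaulay duration:
  t   CF        PV=CF/(1+0.032)^t    t·PV
  1     1,250.00     1,211.2403     1,211.2403
  2     1,250.00     1,173.6825     2,347.3649
  3     1,250.00     1,137.2892     3,411.8676
  4     1,250.00     1,102.0244     4,408.0977
  5     1,250.00     1,067.8531     5,339.2657
  6    26,250.00    21,729.5696   130,377.4175
  Σ                 27,421.6592   147,095.2538
P = 27,421.6592; Macaulay duration = 147,095.2538 / 27,421.6592 = 5.36420 half-year periods = 2.68210 years.
Modified duration = D_Mac / (1 + y) = 2.68210 / 1.032 = 2.59893 years.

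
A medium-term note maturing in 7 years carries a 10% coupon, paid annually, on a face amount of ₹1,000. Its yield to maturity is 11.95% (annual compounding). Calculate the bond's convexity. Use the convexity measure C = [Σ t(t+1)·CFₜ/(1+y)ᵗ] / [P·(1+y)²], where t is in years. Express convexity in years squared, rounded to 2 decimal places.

30.29

With y = 0.1195:
  t   CF        PV=CF/(1+0.1195)^t    t·PV        t(t+1)·PV
  1       100.00        89.3256        89.3256         178.6512
  2       100.00        79.7906       159.5812         478.7437
  3       100.00        71.2734       213.8203         855.2813
  4       100.00        63.6654       254.6617       1,273.3084
  5       100.00        56.8695       284.3476       1,706.0854
  6       100.00        50.7990       304.7942       2,133.5592
  7     1,100.00       499.1419     3,493.9931      27,951.9446
  Σ                    910.8655     4,800.5236      34,577.5737
P = 910.8655.
Convexity = Σ t(t+1)·PV / [P·(1+y)²] = 34,577.5737 / (910.8655 × 1.253280) = 30.28950.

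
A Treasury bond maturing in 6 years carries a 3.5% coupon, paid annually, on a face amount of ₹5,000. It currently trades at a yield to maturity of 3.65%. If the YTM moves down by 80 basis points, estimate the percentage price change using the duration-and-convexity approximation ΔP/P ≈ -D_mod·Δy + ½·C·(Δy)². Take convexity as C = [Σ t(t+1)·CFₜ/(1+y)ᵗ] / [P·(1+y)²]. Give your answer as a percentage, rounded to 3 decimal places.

+4.367%

With y = 0.0365:
  t   CF        PV=CF/(1+0.0365)^t    t·PV        t(t+1)·PV
  1       175.00       168.8374       168.8374         337.6749
  2       175.00       162.8919       325.7838         977.3513
  3       175.00       157.1557       471.4671       1,885.8684
  4       175.00       151.6215       606.4860       3,032.4302
  5       175.00       146.2822       731.4111       4,388.4663
  6     5,175.00     4,173.4433    25,040.6597     175,284.6178
  Σ                  4,960.2320    27,344.6451     185,906.4089
P = 4,960.2320; D_Mac = 5.51278 yrs; D_mod = 5.31864 yrs; C = 34.88621.
Duration effect: -5.31864 × (-0.008) = +0.042549
Convexity effect: 0.5 × 34.88621 × (-0.008)² = +0.0011164
ΔP/P ≈ +0.042549 + 0.0011164 = +0.043666 = +4.3666%.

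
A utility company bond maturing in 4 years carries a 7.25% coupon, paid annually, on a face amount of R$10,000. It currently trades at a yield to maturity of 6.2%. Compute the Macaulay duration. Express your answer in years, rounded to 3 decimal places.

Periodic yield y = 0.062. Discount each cash flow and weight by its year:
  t   CF        PV=CF/(1+0.062)^t    t·PV
  1       725.00       682.6742       682.6742
  2       725.00       642.8194     1,285.6388
  3       725.00       605.2913     1,815.8740
  4    10,725.00     8,431.3911    33,725.5643
  Σ                 10,362.1760    37,509.7513
Price P = Σ PV = 10,362.1760.
Macaulay duration = Σ(t·PV) / P = 37,509.7513 / 10,362.1760 = 3.61987 years.

3.620 years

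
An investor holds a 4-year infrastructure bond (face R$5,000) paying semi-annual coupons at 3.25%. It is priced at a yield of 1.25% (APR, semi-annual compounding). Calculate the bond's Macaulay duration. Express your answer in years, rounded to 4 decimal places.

3.7928 years

Periodic yield y = 0.00625. Discount each cash flow and weight by its period:
  t   CF        PV=CF/(1+0.00625)^t    t·PV
  1        81.25        80.7453        80.7453
  2        81.25        80.2438       160.4876
  3        81.25        79.7454       239.2362
  4        81.25        79.2501       317.0004
  5        81.25        78.7579       393.7893
  6        81.25        78.2687       469.6121
  7        81.25        77.7825       544.4778
  8     5,081.25     4,834.1867    38,673.4933
  Σ                  5,388.9804    40,878.8420
Price P = Σ PV = 5,388.9804.
Macaulay duration = Σ(t·PV) / P = 40,878.8420 / 5,388.9804 = 7.58564 half-year periods.
In years: 7.58564 / 2 = 3.79282 years.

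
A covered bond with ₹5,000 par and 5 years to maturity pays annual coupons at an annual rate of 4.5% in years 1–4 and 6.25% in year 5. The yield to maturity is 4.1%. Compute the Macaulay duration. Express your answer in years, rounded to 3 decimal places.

Periodic yield y = 0.041. Discount each cash flow and weight by its year:
  t   CF        PV=CF/(1+0.041)^t    t·PV
  1       225.00       216.1383       216.1383
  2       225.00       207.6257       415.2514
  3       225.00       199.4483       598.3449
  4       225.00       191.5930       766.3719
  5     5,312.50     4,345.5554    21,727.7772
  Σ                  5,160.3607    23,723.8837
Price P = Σ PV = 5,160.3607.
Macaulay duration = Σ(t·PV) / P = 23,723.8837 / 5,160.3607 = 4.59733 years.

4.597 years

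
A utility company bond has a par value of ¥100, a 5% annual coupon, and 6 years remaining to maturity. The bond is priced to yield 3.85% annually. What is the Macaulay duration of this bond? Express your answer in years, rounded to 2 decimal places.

Periodic yield y = 0.0385. Discount each cash flow and weight by its year:
  t   CF        PV=CF/(1+0.0385)^t    t·PV
  1         5.00         4.8146         4.8146
  2         5.00         4.6361         9.2723
  3         5.00         4.4643        13.3928
  4         5.00         4.2988        17.1951
  5         5.00         4.1394        20.6970
  6       105.00        83.7048       502.2287
  Σ                    106.0580       567.6005
Price P = Σ PV = 106.0580.
Macaulay duration = Σ(t·PV) / P = 567.6005 / 106.0580 = 5.35179 years.

5.35 years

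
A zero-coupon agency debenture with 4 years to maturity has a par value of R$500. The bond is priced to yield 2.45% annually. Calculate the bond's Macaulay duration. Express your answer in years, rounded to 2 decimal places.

A zero-coupon bond has a single cash flow at maturity, so its Macaulay duration equals its maturity: 4 years.

4.00 years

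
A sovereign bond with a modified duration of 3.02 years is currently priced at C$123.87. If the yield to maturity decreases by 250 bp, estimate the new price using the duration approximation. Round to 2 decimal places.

Duration approximation: ΔP/P ≈ -D_mod · Δy = -3.02 × (-0.025) = +0.075500.
New price ≈ 123.87 × (1 + 0.075500) = 133.222185.

C$133.22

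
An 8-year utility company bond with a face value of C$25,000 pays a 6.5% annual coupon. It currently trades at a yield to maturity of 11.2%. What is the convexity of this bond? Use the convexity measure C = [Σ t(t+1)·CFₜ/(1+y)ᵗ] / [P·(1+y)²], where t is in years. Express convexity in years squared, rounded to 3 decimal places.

41.475

With y = 0.112:
  t   CF        PV=CF/(1+0.112)^t    t·PV        t(t+1)·PV
  1     1,625.00     1,461.3309     1,461.3309       2,922.6619
  2     1,625.00     1,314.1465     2,628.2930       7,884.8791
  3     1,625.00     1,181.7864     3,545.3593      14,181.4373
  4     1,625.00     1,062.7576     4,251.0304      21,255.1519
  5     1,625.00       955.7173     4,778.5863      28,671.5178
  6     1,625.00       859.4580     5,156.7478      36,097.2346
  7     1,625.00       772.8939     5,410.2570      43,282.0559
  8    26,625.00    11,388.1012    91,104.8097     819,943.2876
  Σ                 18,996.1918   118,336.4145     974,238.2261
P = 18,996.1918.
Convexity = Σ t(t+1)·PV / [P·(1+y)²] = 974,238.2261 / (18,996.1918 × 1.236544) = 41.47525.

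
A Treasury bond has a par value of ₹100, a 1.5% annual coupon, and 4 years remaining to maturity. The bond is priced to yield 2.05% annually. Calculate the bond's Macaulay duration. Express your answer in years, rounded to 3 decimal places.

Periodic yield y = 0.0205. Discount each cash flow and weight by its year:
  t   CF        PV=CF/(1+0.0205)^t    t·PV
  1         1.50         1.4699         1.4699
  2         1.50         1.4403         2.8807
  3         1.50         1.4114         4.2342
  4       101.50        93.5867       374.3467
  Σ                     97.9083       382.9315
Price P = Σ PV = 97.9083.
Macaulay duration = Σ(t·PV) / P = 382.9315 / 97.9083 = 3.91112 years.

3.911 years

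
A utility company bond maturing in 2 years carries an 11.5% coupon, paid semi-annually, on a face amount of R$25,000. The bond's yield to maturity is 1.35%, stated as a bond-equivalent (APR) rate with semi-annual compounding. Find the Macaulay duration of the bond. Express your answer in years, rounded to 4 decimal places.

Periodic yield y = 0.00675. Discount each cash flow and weight by its period:
  t   CF        PV=CF/(1+0.00675)^t    t·PV
  1     1,437.50     1,427.8619     1,427.8619
  2     1,437.50     1,418.2885     2,836.5770
  3     1,437.50     1,408.7792     4,226.3377
  4    26,437.50    25,735.5724   102,942.2895
  Σ                 29,990.5020   111,433.0661
Price P = Σ PV = 29,990.5020.
Macaulay duration = Σ(t·PV) / P = 111,433.0661 / 29,990.5020 = 3.71561 half-year periods.
In years: 3.71561 / 2 = 1.85781 years.

1.8578 years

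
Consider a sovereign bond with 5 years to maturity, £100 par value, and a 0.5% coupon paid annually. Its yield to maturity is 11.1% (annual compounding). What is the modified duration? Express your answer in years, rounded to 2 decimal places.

Periodic yield y = 0.111. First find Macaulay duration:
  t   CF        PV=CF/(1+0.111)^t    t·PV
  1         0.50         0.4500         0.4500
  2         0.50         0.4051         0.8102
  3         0.50         0.3646         1.0938
  4         0.50         0.3282         1.3127
  5       100.50        59.3739       296.8696
  Σ                     60.9218       300.5364
P = 60.9218; Macaulay duration = 300.5364 / 60.9218 = 4.93315 years.
Modified duration = D_Mac / (1 + y) = 4.93315 / 1.111 = 4.44028 years.

4.44 years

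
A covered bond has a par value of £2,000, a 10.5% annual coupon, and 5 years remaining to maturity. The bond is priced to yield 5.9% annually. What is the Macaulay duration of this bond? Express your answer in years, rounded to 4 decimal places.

4.2148 years

Periodic yield y = 0.059. Discount each cash flow and weight by its year:
  t   CF        PV=CF/(1+0.059)^t    t·PV
  1       210.00       198.3003       198.3003
  2       210.00       187.2524       374.5048
  3       210.00       176.8200       530.4600
  4       210.00       166.9688       667.8754
  5     2,210.00     1,659.2525     8,296.2624
  Σ                  2,388.5940    10,067.4029
Price P = Σ PV = 2,388.5940.
Macaulay duration = Σ(t·PV) / P = 10,067.4029 / 2,388.5940 = 4.21478 years.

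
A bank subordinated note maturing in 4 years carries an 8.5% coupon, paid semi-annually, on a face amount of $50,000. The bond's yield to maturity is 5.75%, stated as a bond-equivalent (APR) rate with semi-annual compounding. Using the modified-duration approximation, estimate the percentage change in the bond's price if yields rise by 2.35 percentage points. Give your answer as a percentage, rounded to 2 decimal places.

Periodic yield y = 0.02875. Modified duration first:
  t   CF        PV=CF/(1+0.02875)^t    t·PV
  1     2,125.00     2,065.6136     2,065.6136
  2     2,125.00     2,007.8869     4,015.7737
  3     2,125.00     1,951.7734     5,855.3201
  4     2,125.00     1,897.2281     7,588.9123
  5     2,125.00     1,844.2071     9,221.0356
  6     2,125.00     1,792.6679    10,756.0075
  7     2,125.00     1,742.5691    12,197.9834
  8    52,125.00    41,549.6416   332,397.1330
  Σ                 54,851.5876   384,097.7791
P = 54,851.5876; D_Mac = 7.00249 half-year periods = 3.50125 yrs; D_mod = 3.50125/(1+0.02875) = 3.40340 yrs.
ΔP/P ≈ -D_mod · Δy = -3.40340 × (+0.0235) = -0.079980 = -7.9980%.

-8.00%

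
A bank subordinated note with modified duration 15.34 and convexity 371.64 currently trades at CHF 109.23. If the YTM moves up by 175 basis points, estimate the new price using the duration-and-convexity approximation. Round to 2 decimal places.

CHF 86.12

Duration effect: -D_mod·Δy = -15.34 × (+0.0175) = -0.268450
Convexity effect: ½·C·(Δy)² = 0.5 × 371.64 × (0.0175)² = +0.056907375
ΔP/P ≈ -0.268450 + 0.056907375 = -0.211542625
New price ≈ 109.23 × (1 - 0.211542625) = 86.12319907125.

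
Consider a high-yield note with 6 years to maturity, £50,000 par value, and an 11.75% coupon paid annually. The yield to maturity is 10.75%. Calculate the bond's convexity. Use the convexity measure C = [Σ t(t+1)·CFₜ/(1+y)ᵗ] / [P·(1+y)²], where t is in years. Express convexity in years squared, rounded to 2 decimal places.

With y = 0.1075:
  t   CF        PV=CF/(1+0.1075)^t    t·PV        t(t+1)·PV
  1     5,875.00     5,304.7404     5,304.7404      10,609.4808
  2     5,875.00     4,789.8333     9,579.6666      28,738.9999
  3     5,875.00     4,324.9059    12,974.7178      51,898.8712
  4     5,875.00     3,905.1069    15,620.4278      78,102.1388
  5     5,875.00     3,526.0559    17,630.2796     105,781.6778
  6    55,875.00    30,279.9481   181,679.6887   1,271,757.8211
  Σ                 52,130.5907   242,789.5210   1,546,888.9898
P = 52,130.5907.
Convexity = Σ t(t+1)·PV / [P·(1+y)²] = 1,546,888.9898 / (52,130.5907 × 1.226556) = 24.19240.

24.19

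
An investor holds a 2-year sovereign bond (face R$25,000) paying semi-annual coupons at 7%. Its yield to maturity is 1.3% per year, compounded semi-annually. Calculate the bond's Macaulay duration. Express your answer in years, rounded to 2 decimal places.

Periodic yield y = 0.0065. Discount each cash flow and weight by its period:
  t   CF        PV=CF/(1+0.0065)^t    t·PV
  1       875.00       869.3492       869.3492
  2       875.00       863.7350     1,727.4699
  3       875.00       858.1569     2,574.4708
  4    25,875.00    25,213.0417   100,852.1667
  Σ                 27,804.2828   106,023.4566
Price P = Σ PV = 27,804.2828.
Macaulay duration = Σ(t·PV) / P = 106,023.4566 / 27,804.2828 = 3.81321 half-year periods.
In years: 3.81321 / 2 = 1.90660 years.

1.91 years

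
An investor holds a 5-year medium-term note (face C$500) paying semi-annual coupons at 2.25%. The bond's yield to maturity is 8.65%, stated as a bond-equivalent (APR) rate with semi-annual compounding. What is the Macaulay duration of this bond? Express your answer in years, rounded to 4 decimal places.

4.7077 years

Periodic yield y = 0.04325. Discount each cash flow and weight by its period:
  t   CF        PV=CF/(1+0.04325)^t    t·PV
  1        5.625         5.3918         5.3918
  2        5.625         5.1683        10.3366
  3        5.625         4.9540        14.8620
  4        5.625         4.7486        18.9945
  5        5.625         4.5518        22.7589
  6        5.625         4.3631        26.1784
  7        5.625         4.1822        29.2753
  8        5.625         4.0088        32.0705
  9        5.625         3.8426        34.5835
  10     505.625       331.0889     3,310.8889
  Σ                    372.3001     3,505.3405
Price P = Σ PV = 372.3001.
Macaulay duration = Σ(t·PV) / P = 3,505.3405 / 372.3001 = 9.41536 half-year periods.
In years: 9.41536 / 2 = 4.70768 years.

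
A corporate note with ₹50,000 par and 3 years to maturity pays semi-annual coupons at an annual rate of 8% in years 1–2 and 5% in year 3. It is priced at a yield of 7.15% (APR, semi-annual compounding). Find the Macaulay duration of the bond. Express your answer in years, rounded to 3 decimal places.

2.729 years

Periodic yield y = 0.03575. Discount each cash flow and weight by its period:
  t   CF        PV=CF/(1+0.03575)^t    t·PV
  1     2,000.00     1,930.9679     1,930.9679
  2     2,000.00     1,864.3185     3,728.6370
  3     2,000.00     1,799.9696     5,399.9088
  4     2,000.00     1,737.8418     6,951.3670
  5     1,250.00     1,048.6615     5,243.3073
  6    51,250.00    41,511.0977   249,066.5863
  Σ                 49,892.8569   272,320.7742
Price P = Σ PV = 49,892.8569.
Macaulay duration = Σ(t·PV) / P = 272,320.7742 / 49,892.8569 = 5.45811 half-year periods.
In years: 5.45811 / 2 = 2.72906 years.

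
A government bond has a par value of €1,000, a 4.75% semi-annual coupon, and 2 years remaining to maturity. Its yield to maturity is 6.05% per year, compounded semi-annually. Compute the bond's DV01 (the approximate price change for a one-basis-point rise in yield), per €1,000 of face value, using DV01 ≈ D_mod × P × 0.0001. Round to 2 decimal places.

€0.18

Periodic yield y = 0.03025.
  t   CF        PV=CF/(1+0.03025)^t    t·PV
  1        23.75        23.0527        23.0527
  2        23.75        22.3758        44.7516
  3        23.75        21.7188        65.1564
  4     1,023.75       908.7061     3,634.8242
  Σ                    975.8533     3,767.7848
P = 975.8533; D_Mac = 3.86102 half-year periods = 1.93051 yrs; D_mod = 1.87382 yrs.
DV01 ≈ 1.87382 × 975.8533 × 0.0001 = 0.182858.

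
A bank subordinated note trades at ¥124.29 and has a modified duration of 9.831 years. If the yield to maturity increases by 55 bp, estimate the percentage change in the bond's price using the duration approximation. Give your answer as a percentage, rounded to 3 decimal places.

-5.407%

Duration approximation: ΔP/P ≈ -D_mod · Δy = -9.831 × (+0.0055) = -0.0540705.
As a percentage: -5.40705%.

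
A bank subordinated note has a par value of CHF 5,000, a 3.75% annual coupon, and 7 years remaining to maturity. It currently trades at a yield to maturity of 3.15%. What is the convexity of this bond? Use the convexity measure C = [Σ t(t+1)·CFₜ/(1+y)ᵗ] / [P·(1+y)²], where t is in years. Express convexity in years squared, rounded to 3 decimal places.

45.662

With y = 0.0315:
  t   CF        PV=CF/(1+0.0315)^t    t·PV        t(t+1)·PV
  1       187.50       181.7741       181.7741         363.5482
  2       187.50       176.2231       352.4462       1,057.3385
  3       187.50       170.8416       512.5247       2,050.0989
  4       187.50       165.6244       662.4976       3,312.4882
  5       187.50       160.5666       802.8328       4,816.9969
  6       187.50       155.6632       933.9790       6,537.8533
  7     5,187.50     4,175.1635    29,226.1443     233,809.1540
  Σ                  5,185.8564    32,672.1988     251,947.4781
P = 5,185.8564.
Convexity = Σ t(t+1)·PV / [P·(1+y)²] = 251,947.4781 / (5,185.8564 × 1.063992) = 45.66159.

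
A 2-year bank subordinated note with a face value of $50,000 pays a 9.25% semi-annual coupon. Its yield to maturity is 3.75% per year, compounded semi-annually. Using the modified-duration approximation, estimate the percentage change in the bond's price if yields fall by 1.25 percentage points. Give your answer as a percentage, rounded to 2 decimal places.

Periodic yield y = 0.01875. Modified duration first:
  t   CF        PV=CF/(1+0.01875)^t    t·PV
  1     2,312.50     2,269.9387     2,269.9387
  2     2,312.50     2,228.1606     4,456.3213
  3     2,312.50     2,187.1515     6,561.4546
  4    52,312.50    48,566.2967   194,265.1866
  Σ                 55,251.5475   207,552.9012
P = 55,251.5475; D_Mac = 3.75651 half-year periods = 1.87825 yrs; D_mod = 1.87825/(1+0.01875) = 1.84369 yrs.
ΔP/P ≈ -D_mod · Δy = -1.84369 × (-0.0125) = +0.023046 = +2.3046%.

+2.30%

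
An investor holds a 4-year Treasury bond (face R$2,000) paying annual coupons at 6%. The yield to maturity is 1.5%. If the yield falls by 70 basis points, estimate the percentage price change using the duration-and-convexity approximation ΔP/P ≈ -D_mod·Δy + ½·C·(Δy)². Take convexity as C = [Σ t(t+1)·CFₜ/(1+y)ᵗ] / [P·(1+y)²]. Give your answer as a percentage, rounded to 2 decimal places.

+2.60%

With y = 0.015:
  t   CF        PV=CF/(1+0.015)^t    t·PV        t(t+1)·PV
  1       120.00       118.2266       118.2266         236.4532
  2       120.00       116.4794       232.9588         698.8765
  3       120.00       114.7580       344.2741       1,377.0965
  4     2,120.00     1,997.4306     7,989.7223      39,948.6114
  Σ                  2,346.8946     8,685.1818      42,261.0375
P = 2,346.8946; D_Mac = 3.70071 yrs; D_mod = 3.64602 yrs; C = 17.47892.
Duration effect: -3.64602 × (-0.007) = +0.025522
Convexity effect: 0.5 × 17.47892 × (-0.007)² = +0.0004282
ΔP/P ≈ +0.025522 + 0.0004282 = +0.025950 = +2.5950%.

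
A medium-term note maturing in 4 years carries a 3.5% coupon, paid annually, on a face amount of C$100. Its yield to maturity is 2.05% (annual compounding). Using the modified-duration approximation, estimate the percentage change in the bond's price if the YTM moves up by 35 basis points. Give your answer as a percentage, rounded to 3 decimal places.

-1.306%

Periodic yield y = 0.0205. Modified duration first:
  t   CF        PV=CF/(1+0.0205)^t    t·PV
  1         3.50         3.4297         3.4297
  2         3.50         3.3608         6.7216
  3         3.50         3.2933         9.8798
  4       103.50        95.4307       381.7230
  Σ                    105.5145       401.7541
P = 105.5145; D_Mac = 3.80757 yrs; D_mod = 3.80757/(1+0.0205) = 3.73108 yrs.
ΔP/P ≈ -D_mod · Δy = -3.73108 × (+0.0035) = -0.013059 = -1.3059%.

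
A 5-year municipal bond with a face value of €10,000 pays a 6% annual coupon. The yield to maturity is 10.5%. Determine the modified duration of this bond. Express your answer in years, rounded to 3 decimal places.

Periodic yield y = 0.105. First find Macaulay duration:
  t   CF        PV=CF/(1+0.105)^t    t·PV
  1       600.00       542.9864       542.9864
  2       600.00       491.3904       982.7809
  3       600.00       444.6972     1,334.0917
  4       600.00       402.4409     1,609.7637
  5    10,600.00     6,434.1988    32,170.9940
  Σ                  8,315.7138    36,640.6166
P = 8,315.7138; Macaulay duration = 36,640.6166 / 8,315.7138 = 4.40619 years.
Modified duration = D_Mac / (1 + y) = 4.40619 / 1.105 = 3.98750 years.

3.988 years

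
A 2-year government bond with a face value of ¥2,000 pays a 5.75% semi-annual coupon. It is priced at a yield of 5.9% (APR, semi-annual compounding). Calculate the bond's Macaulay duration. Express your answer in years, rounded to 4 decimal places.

Periodic yield y = 0.0295. Discount each cash flow and weight by its period:
  t   CF        PV=CF/(1+0.0295)^t    t·PV
  1        57.50        55.8524        55.8524
  2        57.50        54.2519       108.5038
  3        57.50        52.6974       158.0921
  4     2,057.50     1,831.6160     7,326.4642
  Σ                  1,994.4177     7,648.9125
Price P = Σ PV = 1,994.4177.
Macaulay duration = Σ(t·PV) / P = 7,648.9125 / 1,994.4177 = 3.83516 half-year periods.
In years: 3.83516 / 2 = 1.91758 years.

1.9176 years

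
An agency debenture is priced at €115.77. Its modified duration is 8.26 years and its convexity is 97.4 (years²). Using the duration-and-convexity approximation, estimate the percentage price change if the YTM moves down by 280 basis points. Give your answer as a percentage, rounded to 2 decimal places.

+26.95%

Duration effect: -D_mod·Δy = -8.26 × (-0.028) = +0.231280
Convexity effect: ½·C·(Δy)² = 0.5 × 97.4 × (-0.028)² = +0.0381808
ΔP/P ≈ +0.231280 + 0.0381808 = +0.2694608
= +26.94608%.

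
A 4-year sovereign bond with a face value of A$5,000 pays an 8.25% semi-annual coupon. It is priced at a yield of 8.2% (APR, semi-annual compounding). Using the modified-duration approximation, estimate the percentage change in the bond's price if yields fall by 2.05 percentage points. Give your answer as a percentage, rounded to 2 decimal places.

Periodic yield y = 0.041. Modified duration first:
  t   CF        PV=CF/(1+0.041)^t    t·PV
  1       206.25       198.1268       198.1268
  2       206.25       190.3235       380.6471
  3       206.25       182.8276       548.4828
  4       206.25       175.6269       702.5076
  5       206.25       168.7098       843.5490
  6       206.25       162.0651       972.3908
  7       206.25       155.6822     1,089.7751
  8     5,206.25     3,775.0194    30,200.1548
  Σ                  5,008.3813    34,935.6340
P = 5,008.3813; D_Mac = 6.97543 half-year periods = 3.48772 yrs; D_mod = 3.48772/(1+0.041) = 3.35035 yrs.
ΔP/P ≈ -D_mod · Δy = -3.35035 × (-0.0205) = +0.068682 = +6.8682%.

+6.87%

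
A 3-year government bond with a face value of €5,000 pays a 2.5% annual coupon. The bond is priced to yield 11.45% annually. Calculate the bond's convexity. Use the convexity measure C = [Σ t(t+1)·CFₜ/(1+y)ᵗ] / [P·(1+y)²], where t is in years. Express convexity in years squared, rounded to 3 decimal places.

With y = 0.1145:
  t   CF        PV=CF/(1+0.1145)^t    t·PV        t(t+1)·PV
  1       125.00       112.1579       112.1579         224.3158
  2       125.00       100.6352       201.2704         603.8111
  3     5,125.00     3,702.1469    11,106.4408      44,425.7632
  Σ                  3,914.9400    11,419.8691      45,253.8902
P = 3,914.9400.
Convexity = Σ t(t+1)·PV / [P·(1+y)²] = 45,253.8902 / (3,914.9400 × 1.242110) = 9.30616.

9.306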